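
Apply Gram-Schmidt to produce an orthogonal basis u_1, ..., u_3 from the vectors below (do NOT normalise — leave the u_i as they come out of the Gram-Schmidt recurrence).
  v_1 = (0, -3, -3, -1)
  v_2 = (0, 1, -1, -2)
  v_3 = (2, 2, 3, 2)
Orthogonal basis:
  u_1 = (0, -3, -3, -1)
  u_2 = (0, 25/19, -13/19, -36/19)
  u_3 = (2, 1/22, -7/110, 3/55)

Apply the Gram-Schmidt recurrence
  u_1 = v_1
  u_i = v_i − Σ_{j<i} ((v_i · u_j) / (u_j · u_j)) · u_j.

Step by step this gives:
  u_1 = (0, -3, -3, -1)
  u_2 = (0, 25/19, -13/19, -36/19)
  u_3 = (2, 1/22, -7/110, 3/55)

Orthogonality check:
  u_2 · u_1 = 0 (should be 0)
  u_3 · u_1 = 0 (should be 0)
  u_3 · u_2 = 0 (should be 0)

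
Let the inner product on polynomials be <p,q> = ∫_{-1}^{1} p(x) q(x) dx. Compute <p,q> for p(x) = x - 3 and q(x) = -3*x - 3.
<p,q> = 16

Expand the product: p(x)·q(x) = -3*x^2 + 6*x + 9.
∫_{-1}^{1} of each monomial x^k gives [2/(k+1) if k even, 0 if k odd]. Integrating term-by-term (or equivalently evaluating the antiderivative F(x) = -x^3 + 3*x^2 + 9*x at the endpoints):
  F(1) − F(−1) = 11 − (-5) = 16.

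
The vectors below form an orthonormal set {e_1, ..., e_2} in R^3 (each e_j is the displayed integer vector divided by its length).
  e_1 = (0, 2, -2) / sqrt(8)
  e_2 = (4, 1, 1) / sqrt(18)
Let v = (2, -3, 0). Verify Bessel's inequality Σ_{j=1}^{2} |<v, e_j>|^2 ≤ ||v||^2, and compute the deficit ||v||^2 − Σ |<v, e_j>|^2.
Σ |<v, e_j>|^2 = 53/9; ||v||^2 = 13; deficit = 64/9

Write each e_j = u_j / sqrt(<u_j, u_j>) where u_j is the displayed integer vector. Then <v, e_j> = <v, u_j> / sqrt(<u_j, u_j>), so |<v, e_j>|^2 = <v, u_j>^2 / <u_j, u_j>.
Coefficients: <v, e_1> = -6/sqrt(8), <v, e_2> = 5/sqrt(18).
Square and sum: Σ |<v, e_j>|^2 = 53/9.
Compute ||v||^2 = v·v = 13.
Deficit = 13 − 53/9 = 64/9 ≥ 0, confirming Bessel's inequality. (The deficit equals ||v − Σ <v,e_j> e_j||^2, the squared distance from v to span{e_j}.)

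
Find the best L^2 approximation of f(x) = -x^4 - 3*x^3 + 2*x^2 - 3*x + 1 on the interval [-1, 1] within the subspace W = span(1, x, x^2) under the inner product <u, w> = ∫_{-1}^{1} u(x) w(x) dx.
g(x) = 8*x^2/7 - 24*x/5 + 38/35

The best approximation g ∈ W is the orthogonal projection of f onto W. Writing g = a_0 + a_1 x + a_2 x^2, the coefficients solve the normal equations G · a = b where
  G_{ij} = <φ_i, φ_j> and b_i = <f, φ_i>, with φ_0 = 1, φ_1 = x, φ_2 = x^2.
G =
  [2, 0, 2/3]
  [0, 2/3, 0]
  [2/3, 0, 2/5],
b = (44/15, -16/5, 124/105).
Solving gives a_0 = 38/35, a_1 = -24/5, a_2 = 8/7, so
  g(x) = 8*x^2/7 - 24*x/5 + 38/35.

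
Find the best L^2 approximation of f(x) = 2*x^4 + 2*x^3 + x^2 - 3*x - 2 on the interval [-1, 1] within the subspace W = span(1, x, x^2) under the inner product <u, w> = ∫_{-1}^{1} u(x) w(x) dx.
g(x) = 19*x^2/7 - 9*x/5 - 76/35

The best approximation g ∈ W is the orthogonal projection of f onto W. Writing g = a_0 + a_1 x + a_2 x^2, the coefficients solve the normal equations G · a = b where
  G_{ij} = <φ_i, φ_j> and b_i = <f, φ_i>, with φ_0 = 1, φ_1 = x, φ_2 = x^2.
G =
  [2, 0, 2/3]
  [0, 2/3, 0]
  [2/3, 0, 2/5],
b = (-38/15, -6/5, -38/105).
Solving gives a_0 = -76/35, a_1 = -9/5, a_2 = 19/7, so
  g(x) = 19*x^2/7 - 9*x/5 - 76/35.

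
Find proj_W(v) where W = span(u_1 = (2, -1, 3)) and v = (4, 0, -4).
proj_W(v) = (-4/7, 2/7, -6/7)

Set up U = [u_1 | ... | u_1] ∈ R^(3×1). The projector onto W = col(U) is P = U (U^T U)^(-1) U^T.
Compute U^T U =
  [14],
and U^T v = (-4).
Solve U^T U · c = U^T v for the coefficients: c = (-2/7). The projection is proj_W(v) = U c.
Check: (v - proj_W(v)) · u_1 = 0  (should be 0).
Result: proj_W(v) = (-4/7, 2/7, -6/7).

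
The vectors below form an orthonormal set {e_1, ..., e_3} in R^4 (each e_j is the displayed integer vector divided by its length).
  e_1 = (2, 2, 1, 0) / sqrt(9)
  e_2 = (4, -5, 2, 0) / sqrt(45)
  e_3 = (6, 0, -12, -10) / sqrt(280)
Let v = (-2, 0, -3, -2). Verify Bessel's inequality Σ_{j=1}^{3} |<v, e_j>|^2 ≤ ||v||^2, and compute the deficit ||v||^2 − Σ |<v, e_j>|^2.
Σ |<v, e_j>|^2 = 117/7; ||v||^2 = 17; deficit = 2/7

Write each e_j = u_j / sqrt(<u_j, u_j>) where u_j is the displayed integer vector. Then <v, e_j> = <v, u_j> / sqrt(<u_j, u_j>), so |<v, e_j>|^2 = <v, u_j>^2 / <u_j, u_j>.
Coefficients: <v, e_1> = -7/sqrt(9), <v, e_2> = -14/sqrt(45), <v, e_3> = 44/sqrt(280).
Square and sum: Σ |<v, e_j>|^2 = 117/7.
Compute ||v||^2 = v·v = 17.
Deficit = 17 − 117/7 = 2/7 ≥ 0, confirming Bessel's inequality. (The deficit equals ||v − Σ <v,e_j> e_j||^2, the squared distance from v to span{e_j}.)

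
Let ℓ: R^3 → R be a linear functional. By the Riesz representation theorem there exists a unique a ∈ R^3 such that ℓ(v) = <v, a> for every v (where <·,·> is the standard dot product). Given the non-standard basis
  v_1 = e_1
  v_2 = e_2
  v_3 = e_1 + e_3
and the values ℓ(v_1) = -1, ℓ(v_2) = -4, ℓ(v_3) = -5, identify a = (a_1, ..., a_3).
a = (-1, -4, -4)

Write a = (a_1, ..., a_3) in the standard basis. For each basis vector v_i, ℓ(v_i) = <v_i, a> is a linear equation in the a_j's. Collect the n equations into a matrix system V a = ℓ, where row i of V is v_i (expressed in the standard basis). Since V is invertible (lower-triangular with 1s on the diagonal, up to permutation), solve by back-substitution:
  V =
[[1, 0, 0],
 [0, 1, 0],
 [1, 0, 1]]
  V a = (-1, -4, -5)
Solving gives a = (-1, -4, -4).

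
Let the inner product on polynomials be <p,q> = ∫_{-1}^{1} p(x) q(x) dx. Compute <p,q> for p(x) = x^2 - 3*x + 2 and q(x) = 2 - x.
<p,q> = 34/3

Expand the product: p(x)·q(x) = -x^3 + 5*x^2 - 8*x + 4.
∫_{-1}^{1} of each monomial x^k gives [2/(k+1) if k even, 0 if k odd]. Integrating term-by-term (or equivalently evaluating the antiderivative F(x) = -x^4/4 + 5*x^3/3 - 4*x^2 + 4*x at the endpoints):
  F(1) − F(−1) = 17/12 − (-119/12) = 34/3.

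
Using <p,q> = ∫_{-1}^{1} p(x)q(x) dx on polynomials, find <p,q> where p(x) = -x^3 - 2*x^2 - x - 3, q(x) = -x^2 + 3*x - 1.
<p,q> = 104/15

Expand the product: p(x)·q(x) = x^5 - x^4 - 4*x^3 + 2*x^2 - 8*x + 3.
∫_{-1}^{1} of each monomial x^k gives [2/(k+1) if k even, 0 if k odd]. Integrating term-by-term (or equivalently evaluating the antiderivative F(x) = x^6/6 - x^5/5 - x^4 + 2*x^3/3 - 4*x^2 + 3*x at the endpoints):
  F(1) − F(−1) = -41/30 − (-83/10) = 104/15.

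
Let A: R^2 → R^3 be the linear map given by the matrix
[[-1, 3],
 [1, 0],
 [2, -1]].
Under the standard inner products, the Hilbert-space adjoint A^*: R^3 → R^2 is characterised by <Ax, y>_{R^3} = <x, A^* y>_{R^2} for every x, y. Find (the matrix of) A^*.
A^* = A^T =
[[-1, 1, 2],
 [3, 0, -1]]

For real matrices with standard dot products, the defining identity <Ax, y> = <x, A^* y> gives (Ax)^T y = x^T (A^*) y, i.e. x^T A^T y = x^T (A^*) y. Since this holds for all x, y, we must have A^* = A^T. Therefore
A^* =
[[-1, 1, 2],
 [3, 0, -1]].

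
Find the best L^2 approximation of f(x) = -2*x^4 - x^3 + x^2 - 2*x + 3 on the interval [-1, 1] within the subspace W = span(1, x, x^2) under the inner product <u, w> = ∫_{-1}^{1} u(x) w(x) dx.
g(x) = -5*x^2/7 - 13*x/5 + 111/35

The best approximation g ∈ W is the orthogonal projection of f onto W. Writing g = a_0 + a_1 x + a_2 x^2, the coefficients solve the normal equations G · a = b where
  G_{ij} = <φ_i, φ_j> and b_i = <f, φ_i>, with φ_0 = 1, φ_1 = x, φ_2 = x^2.
G =
  [2, 0, 2/3]
  [0, 2/3, 0]
  [2/3, 0, 2/5],
b = (88/15, -26/15, 64/35).
Solving gives a_0 = 111/35, a_1 = -13/5, a_2 = -5/7, so
  g(x) = -5*x^2/7 - 13*x/5 + 111/35.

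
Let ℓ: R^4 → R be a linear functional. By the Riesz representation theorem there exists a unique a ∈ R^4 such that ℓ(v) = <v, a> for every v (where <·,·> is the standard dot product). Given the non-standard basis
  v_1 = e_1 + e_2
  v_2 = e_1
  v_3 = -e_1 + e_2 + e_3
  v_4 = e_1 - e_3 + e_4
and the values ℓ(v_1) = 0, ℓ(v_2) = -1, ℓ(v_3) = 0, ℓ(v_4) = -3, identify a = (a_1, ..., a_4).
a = (-1, 1, -2, -4)

Write a = (a_1, ..., a_4) in the standard basis. For each basis vector v_i, ℓ(v_i) = <v_i, a> is a linear equation in the a_j's. Collect the n equations into a matrix system V a = ℓ, where row i of V is v_i (expressed in the standard basis). Since V is invertible (lower-triangular with 1s on the diagonal, up to permutation), solve by back-substitution:
  V =
[[1, 1, 0, 0],
 [1, 0, 0, 0],
 [-1, 1, 1, 0],
 [1, 0, -1, 1]]
  V a = (0, -1, 0, -3)
Solving gives a = (-1, 1, -2, -4).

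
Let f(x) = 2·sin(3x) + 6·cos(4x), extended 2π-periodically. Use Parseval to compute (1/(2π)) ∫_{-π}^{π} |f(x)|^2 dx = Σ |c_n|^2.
Σ |c_n|^2 = 20

Expand |f|^2 and use orthogonality of {sin(nx), cos(mx)} on [-π, π]:
  ∫_{-π}^{π} sin(nx)^2 dx = π, ∫ cos(mx)^2 dx = π, and cross terms integrate to 0.
So ∫_{-π}^{π} f(x)^2 dx = 2^2 · π + 6^2 · π = (4 + 36)π.
Divide by 2π: (4 + 36)/2 = 20.
By Parseval, this equals Σ |c_n|^2.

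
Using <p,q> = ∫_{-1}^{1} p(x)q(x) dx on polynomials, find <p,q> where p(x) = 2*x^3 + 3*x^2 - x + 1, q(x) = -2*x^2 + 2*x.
<p,q> = -52/15

Expand the product: p(x)·q(x) = -4*x^5 - 2*x^4 + 8*x^3 - 4*x^2 + 2*x.
∫_{-1}^{1} of each monomial x^k gives [2/(k+1) if k even, 0 if k odd]. Integrating term-by-term (or equivalently evaluating the antiderivative F(x) = -2*x^6/3 - 2*x^5/5 + 2*x^4 - 4*x^3/3 + x^2 at the endpoints):
  F(1) − F(−1) = 3/5 − (61/15) = -52/15.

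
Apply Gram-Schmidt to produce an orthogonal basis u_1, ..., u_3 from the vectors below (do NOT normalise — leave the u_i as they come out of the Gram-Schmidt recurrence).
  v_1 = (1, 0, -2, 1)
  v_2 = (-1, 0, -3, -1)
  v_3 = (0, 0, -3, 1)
Orthogonal basis:
  u_1 = (1, 0, -2, 1)
  u_2 = (-5/3, 0, -5/3, -5/3)
  u_3 = (-1/2, 0, 0, 1/2)

Apply the Gram-Schmidt recurrence
  u_1 = v_1
  u_i = v_i − Σ_{j<i} ((v_i · u_j) / (u_j · u_j)) · u_j.

Step by step this gives:
  u_1 = (1, 0, -2, 1)
  u_2 = (-5/3, 0, -5/3, -5/3)
  u_3 = (-1/2, 0, 0, 1/2)

Orthogonality check:
  u_2 · u_1 = 0 (should be 0)
  u_3 · u_1 = 0 (should be 0)
  u_3 · u_2 = 0 (should be 0)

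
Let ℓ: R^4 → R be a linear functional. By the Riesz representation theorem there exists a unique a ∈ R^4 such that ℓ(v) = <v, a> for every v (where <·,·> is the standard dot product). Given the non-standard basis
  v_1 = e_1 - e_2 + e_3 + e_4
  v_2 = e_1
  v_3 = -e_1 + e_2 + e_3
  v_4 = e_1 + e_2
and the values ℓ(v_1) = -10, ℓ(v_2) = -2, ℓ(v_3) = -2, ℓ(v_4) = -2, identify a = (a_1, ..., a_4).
a = (-2, 0, -4, -4)

Write a = (a_1, ..., a_4) in the standard basis. For each basis vector v_i, ℓ(v_i) = <v_i, a> is a linear equation in the a_j's. Collect the n equations into a matrix system V a = ℓ, where row i of V is v_i (expressed in the standard basis). Since V is invertible (lower-triangular with 1s on the diagonal, up to permutation), solve by back-substitution:
  V =
[[1, -1, 1, 1],
 [1, 0, 0, 0],
 [-1, 1, 1, 0],
 [1, 1, 0, 0]]
  V a = (-10, -2, -2, -2)
Solving gives a = (-2, 0, -4, -4).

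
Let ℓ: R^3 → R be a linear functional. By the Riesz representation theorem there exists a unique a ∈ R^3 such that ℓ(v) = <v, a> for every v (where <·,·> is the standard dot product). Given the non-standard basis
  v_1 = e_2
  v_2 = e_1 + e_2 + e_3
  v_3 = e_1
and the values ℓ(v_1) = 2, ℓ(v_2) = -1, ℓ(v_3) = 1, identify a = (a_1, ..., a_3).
a = (1, 2, -4)

Write a = (a_1, ..., a_3) in the standard basis. For each basis vector v_i, ℓ(v_i) = <v_i, a> is a linear equation in the a_j's. Collect the n equations into a matrix system V a = ℓ, where row i of V is v_i (expressed in the standard basis). Since V is invertible (lower-triangular with 1s on the diagonal, up to permutation), solve by back-substitution:
  V =
[[0, 1, 0],
 [1, 1, 1],
 [1, 0, 0]]
  V a = (2, -1, 1)
Solving gives a = (1, 2, -4).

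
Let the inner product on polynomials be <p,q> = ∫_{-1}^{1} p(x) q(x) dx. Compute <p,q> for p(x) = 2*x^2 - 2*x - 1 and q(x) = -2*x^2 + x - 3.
<p,q> = 2/5

Expand the product: p(x)·q(x) = -4*x^4 + 6*x^3 - 6*x^2 + 5*x + 3.
∫_{-1}^{1} of each monomial x^k gives [2/(k+1) if k even, 0 if k odd]. Integrating term-by-term (or equivalently evaluating the antiderivative F(x) = -4*x^5/5 + 3*x^4/2 - 2*x^3 + 5*x^2/2 + 3*x at the endpoints):
  F(1) − F(−1) = 21/5 − (19/5) = 2/5.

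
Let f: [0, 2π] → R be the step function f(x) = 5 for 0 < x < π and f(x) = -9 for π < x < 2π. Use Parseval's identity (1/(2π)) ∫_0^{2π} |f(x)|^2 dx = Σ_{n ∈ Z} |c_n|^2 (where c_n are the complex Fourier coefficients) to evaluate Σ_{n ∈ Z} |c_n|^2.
Σ |c_n|^2 = 53

Parseval equates the L^2 energy of f (normalised by 1/(2π)) with the ℓ^2 sum of its Fourier coefficients: (1/(2π)) ∫_0^{2π} |f|^2 = Σ |c_n|^2.
Compute the left side: (1/(2π)) [∫_0^π 5^2 dx + ∫_π^{2π} (-9)^2 dx] = (1/(2π)) · (25π + 81π) = (25 + 81)/2 = 53.
So Σ_{n ∈ Z} |c_n|^2 = 53.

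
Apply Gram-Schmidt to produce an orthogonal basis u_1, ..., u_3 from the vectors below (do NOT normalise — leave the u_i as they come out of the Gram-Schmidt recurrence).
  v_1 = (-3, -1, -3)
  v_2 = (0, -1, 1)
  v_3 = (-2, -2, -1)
Orthogonal basis:
  u_1 = (-3, -1, -3)
  u_2 = (-6/19, -21/19, 13/19)
  u_3 = (2/17, -3/34, -3/34)

Apply the Gram-Schmidt recurrence
  u_1 = v_1
  u_i = v_i − Σ_{j<i} ((v_i · u_j) / (u_j · u_j)) · u_j.

Step by step this gives:
  u_1 = (-3, -1, -3)
  u_2 = (-6/19, -21/19, 13/19)
  u_3 = (2/17, -3/34, -3/34)

Orthogonality check:
  u_2 · u_1 = 0 (should be 0)
  u_3 · u_1 = 0 (should be 0)
  u_3 · u_2 = 0 (should be 0)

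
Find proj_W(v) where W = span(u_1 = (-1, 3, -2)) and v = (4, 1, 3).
proj_W(v) = (1/2, -3/2, 1)

Set up U = [u_1 | ... | u_1] ∈ R^(3×1). The projector onto W = col(U) is P = U (U^T U)^(-1) U^T.
Compute U^T U =
  [14],
and U^T v = (-7).
Solve U^T U · c = U^T v for the coefficients: c = (-1/2). The projection is proj_W(v) = U c.
Check: (v - proj_W(v)) · u_1 = 0  (should be 0).
Result: proj_W(v) = (1/2, -3/2, 1).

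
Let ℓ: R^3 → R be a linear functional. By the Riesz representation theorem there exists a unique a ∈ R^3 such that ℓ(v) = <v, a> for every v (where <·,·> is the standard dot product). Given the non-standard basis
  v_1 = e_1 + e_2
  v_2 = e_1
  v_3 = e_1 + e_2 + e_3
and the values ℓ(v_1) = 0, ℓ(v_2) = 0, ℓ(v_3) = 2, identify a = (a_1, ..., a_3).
a = (0, 0, 2)

Write a = (a_1, ..., a_3) in the standard basis. For each basis vector v_i, ℓ(v_i) = <v_i, a> is a linear equation in the a_j's. Collect the n equations into a matrix system V a = ℓ, where row i of V is v_i (expressed in the standard basis). Since V is invertible (lower-triangular with 1s on the diagonal, up to permutation), solve by back-substitution:
  V =
[[1, 1, 0],
 [1, 0, 0],
 [1, 1, 1]]
  V a = (0, 0, 2)
Solving gives a = (0, 0, 2).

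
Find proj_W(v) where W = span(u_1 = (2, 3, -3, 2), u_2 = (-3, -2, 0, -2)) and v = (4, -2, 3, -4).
proj_W(v) = (35/31, -95/62, 255/62, -5/31)

Set up U = [u_1 | ... | u_2] ∈ R^(4×2). The projector onto W = col(U) is P = U (U^T U)^(-1) U^T.
Compute U^T U =
  [26, -16]
  [-16, 17],
and U^T v = (-15, 0).
Solve U^T U · c = U^T v for the coefficients: c = (-85/62, -40/31). The projection is proj_W(v) = U c.
Check: (v - proj_W(v)) · u_1 = 0  (should be 0).
Check: (v - proj_W(v)) · u_2 = 0  (should be 0).
Result: proj_W(v) = (35/31, -95/62, 255/62, -5/31).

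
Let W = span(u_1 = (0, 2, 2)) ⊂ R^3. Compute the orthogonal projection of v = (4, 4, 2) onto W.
proj_W(v) = (0, 3, 3)

Set up U = [u_1 | ... | u_1] ∈ R^(3×1). The projector onto W = col(U) is P = U (U^T U)^(-1) U^T.
Compute U^T U =
  [8],
and U^T v = (12).
Solve U^T U · c = U^T v for the coefficients: c = (3/2). The projection is proj_W(v) = U c.
Check: (v - proj_W(v)) · u_1 = 0  (should be 0).
Result: proj_W(v) = (0, 3, 3).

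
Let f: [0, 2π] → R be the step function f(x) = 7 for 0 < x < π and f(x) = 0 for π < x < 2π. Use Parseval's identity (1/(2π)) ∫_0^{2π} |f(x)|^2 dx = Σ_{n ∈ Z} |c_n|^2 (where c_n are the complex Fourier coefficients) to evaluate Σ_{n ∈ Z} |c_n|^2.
Σ |c_n|^2 = 49/2

Parseval equates the L^2 energy of f (normalised by 1/(2π)) with the ℓ^2 sum of its Fourier coefficients: (1/(2π)) ∫_0^{2π} |f|^2 = Σ |c_n|^2.
Compute the left side: (1/(2π)) [∫_0^π 7^2 dx + ∫_π^{2π} 0^2 dx] = (1/(2π)) · (49π + 0π) = (49 + 0)/2 = 49/2.
So Σ_{n ∈ Z} |c_n|^2 = 49/2.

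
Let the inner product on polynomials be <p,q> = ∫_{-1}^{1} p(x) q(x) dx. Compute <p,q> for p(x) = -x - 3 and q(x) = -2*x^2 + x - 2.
<p,q> = 46/3

Expand the product: p(x)·q(x) = 2*x^3 + 5*x^2 - x + 6.
∫_{-1}^{1} of each monomial x^k gives [2/(k+1) if k even, 0 if k odd]. Integrating term-by-term (or equivalently evaluating the antiderivative F(x) = x^4/2 + 5*x^3/3 - x^2/2 + 6*x at the endpoints):
  F(1) − F(−1) = 23/3 − (-23/3) = 46/3.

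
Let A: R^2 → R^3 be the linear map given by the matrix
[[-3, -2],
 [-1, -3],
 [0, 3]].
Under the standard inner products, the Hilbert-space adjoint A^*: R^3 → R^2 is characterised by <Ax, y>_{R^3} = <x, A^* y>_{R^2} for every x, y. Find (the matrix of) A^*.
A^* = A^T =
[[-3, -1, 0],
 [-2, -3, 3]]

For real matrices with standard dot products, the defining identity <Ax, y> = <x, A^* y> gives (Ax)^T y = x^T (A^*) y, i.e. x^T A^T y = x^T (A^*) y. Since this holds for all x, y, we must have A^* = A^T. Therefore
A^* =
[[-3, -1, 0],
 [-2, -3, 3]].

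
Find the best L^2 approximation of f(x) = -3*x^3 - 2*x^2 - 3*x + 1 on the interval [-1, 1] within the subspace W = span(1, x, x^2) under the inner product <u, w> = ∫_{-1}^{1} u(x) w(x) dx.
g(x) = -2*x^2 - 24*x/5 + 1

The best approximation g ∈ W is the orthogonal projection of f onto W. Writing g = a_0 + a_1 x + a_2 x^2, the coefficients solve the normal equations G · a = b where
  G_{ij} = <φ_i, φ_j> and b_i = <f, φ_i>, with φ_0 = 1, φ_1 = x, φ_2 = x^2.
G =
  [2, 0, 2/3]
  [0, 2/3, 0]
  [2/3, 0, 2/5],
b = (2/3, -16/5, -2/15).
Solving gives a_0 = 1, a_1 = -24/5, a_2 = -2, so
  g(x) = -2*x^2 - 24*x/5 + 1.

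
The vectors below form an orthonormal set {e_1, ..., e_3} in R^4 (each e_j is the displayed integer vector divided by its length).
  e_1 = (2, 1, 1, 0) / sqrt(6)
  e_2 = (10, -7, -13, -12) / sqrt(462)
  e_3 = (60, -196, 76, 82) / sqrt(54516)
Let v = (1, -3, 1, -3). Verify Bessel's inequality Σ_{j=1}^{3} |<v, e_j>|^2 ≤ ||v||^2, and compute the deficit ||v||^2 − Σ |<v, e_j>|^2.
Σ |<v, e_j>|^2 = 1859/177; ||v||^2 = 20; deficit = 1681/177

Write each e_j = u_j / sqrt(<u_j, u_j>) where u_j is the displayed integer vector. Then <v, e_j> = <v, u_j> / sqrt(<u_j, u_j>), so |<v, e_j>|^2 = <v, u_j>^2 / <u_j, u_j>.
Coefficients: <v, e_1> = 0/sqrt(6), <v, e_2> = 54/sqrt(462), <v, e_3> = 478/sqrt(54516).
Square and sum: Σ |<v, e_j>|^2 = 1859/177.
Compute ||v||^2 = v·v = 20.
Deficit = 20 − 1859/177 = 1681/177 ≥ 0, confirming Bessel's inequality. (The deficit equals ||v − Σ <v,e_j> e_j||^2, the squared distance from v to span{e_j}.)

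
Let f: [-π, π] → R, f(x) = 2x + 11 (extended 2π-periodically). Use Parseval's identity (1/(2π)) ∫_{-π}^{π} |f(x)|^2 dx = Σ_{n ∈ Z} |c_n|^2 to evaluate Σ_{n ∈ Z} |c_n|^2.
Σ |c_n|^2 = 4π^2/3 + 121

Expand and integrate term by term over [-π, π]:
  ∫ (2x)^2 dx = 4·(2π^3/3); ∫ 2·2·(11)·x dx = 0 (odd integrand); ∫ 11^2 dx = 121·2π.
So (1/(2π)) ∫_{-π}^{π} (2x + 11)^2 dx = 4π^2/3 + 121 = 4π^2/3 + 121.
Parseval ⇒ Σ |c_n|^2 = 4π^2/3 + 121.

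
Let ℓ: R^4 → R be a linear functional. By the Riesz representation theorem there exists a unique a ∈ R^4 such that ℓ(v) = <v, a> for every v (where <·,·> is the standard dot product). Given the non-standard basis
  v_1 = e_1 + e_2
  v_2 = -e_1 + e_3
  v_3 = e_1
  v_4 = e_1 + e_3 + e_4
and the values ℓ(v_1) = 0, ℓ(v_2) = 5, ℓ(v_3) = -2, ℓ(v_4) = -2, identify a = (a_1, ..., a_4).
a = (-2, 2, 3, -3)

Write a = (a_1, ..., a_4) in the standard basis. For each basis vector v_i, ℓ(v_i) = <v_i, a> is a linear equation in the a_j's. Collect the n equations into a matrix system V a = ℓ, where row i of V is v_i (expressed in the standard basis). Since V is invertible (lower-triangular with 1s on the diagonal, up to permutation), solve by back-substitution:
  V =
[[1, 1, 0, 0],
 [-1, 0, 1, 0],
 [1, 0, 0, 0],
 [1, 0, 1, 1]]
  V a = (0, 5, -2, -2)
Solving gives a = (-2, 2, 3, -3).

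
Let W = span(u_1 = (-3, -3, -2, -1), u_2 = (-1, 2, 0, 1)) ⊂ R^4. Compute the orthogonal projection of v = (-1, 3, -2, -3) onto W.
proj_W(v) = (-81/61, 63/61, -22/61, 37/61)

Set up U = [u_1 | ... | u_2] ∈ R^(4×2). The projector onto W = col(U) is P = U (U^T U)^(-1) U^T.
Compute U^T U =
  [23, -4]
  [-4, 6],
and U^T v = (1, 4).
Solve U^T U · c = U^T v for the coefficients: c = (11/61, 48/61). The projection is proj_W(v) = U c.
Check: (v - proj_W(v)) · u_1 = 0  (should be 0).
Check: (v - proj_W(v)) · u_2 = 0  (should be 0).
Result: proj_W(v) = (-81/61, 63/61, -22/61, 37/61).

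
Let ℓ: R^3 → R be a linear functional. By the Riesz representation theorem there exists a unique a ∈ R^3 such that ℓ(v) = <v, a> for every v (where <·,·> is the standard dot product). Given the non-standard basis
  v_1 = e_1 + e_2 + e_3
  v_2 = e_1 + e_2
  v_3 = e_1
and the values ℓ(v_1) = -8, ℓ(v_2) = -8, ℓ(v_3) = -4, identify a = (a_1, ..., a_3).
a = (-4, -4, 0)

Write a = (a_1, ..., a_3) in the standard basis. For each basis vector v_i, ℓ(v_i) = <v_i, a> is a linear equation in the a_j's. Collect the n equations into a matrix system V a = ℓ, where row i of V is v_i (expressed in the standard basis). Since V is invertible (lower-triangular with 1s on the diagonal, up to permutation), solve by back-substitution:
  V =
[[1, 1, 1],
 [1, 1, 0],
 [1, 0, 0]]
  V a = (-8, -8, -4)
Solving gives a = (-4, -4, 0).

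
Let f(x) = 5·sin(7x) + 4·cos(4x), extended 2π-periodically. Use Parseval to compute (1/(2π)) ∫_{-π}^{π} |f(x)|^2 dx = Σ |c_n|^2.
Σ |c_n|^2 = 41/2

Expand |f|^2 and use orthogonality of {sin(nx), cos(mx)} on [-π, π]:
  ∫_{-π}^{π} sin(nx)^2 dx = π, ∫ cos(mx)^2 dx = π, and cross terms integrate to 0.
So ∫_{-π}^{π} f(x)^2 dx = 5^2 · π + 4^2 · π = (25 + 16)π.
Divide by 2π: (25 + 16)/2 = 41/2.
By Parseval, this equals Σ |c_n|^2.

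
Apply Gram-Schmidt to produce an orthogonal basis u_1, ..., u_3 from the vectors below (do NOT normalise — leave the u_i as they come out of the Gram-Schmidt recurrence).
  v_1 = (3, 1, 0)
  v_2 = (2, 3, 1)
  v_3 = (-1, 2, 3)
Orthogonal basis:
  u_1 = (3, 1, 0)
  u_2 = (-7/10, 21/10, 1)
  u_3 = (14/59, -42/59, 98/59)

Apply the Gram-Schmidt recurrence
  u_1 = v_1
  u_i = v_i − Σ_{j<i} ((v_i · u_j) / (u_j · u_j)) · u_j.

Step by step this gives:
  u_1 = (3, 1, 0)
  u_2 = (-7/10, 21/10, 1)
  u_3 = (14/59, -42/59, 98/59)

Orthogonality check:
  u_2 · u_1 = 0 (should be 0)
  u_3 · u_1 = 0 (should be 0)
  u_3 · u_2 = 0 (should be 0)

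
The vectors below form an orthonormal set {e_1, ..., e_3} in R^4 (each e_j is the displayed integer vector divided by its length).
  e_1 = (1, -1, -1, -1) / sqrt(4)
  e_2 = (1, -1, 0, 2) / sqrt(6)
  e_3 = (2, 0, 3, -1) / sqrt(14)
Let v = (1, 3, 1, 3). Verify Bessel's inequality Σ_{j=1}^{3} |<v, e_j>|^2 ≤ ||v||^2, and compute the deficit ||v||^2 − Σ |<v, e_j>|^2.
Σ |<v, e_j>|^2 = 251/21; ||v||^2 = 20; deficit = 169/21

Write each e_j = u_j / sqrt(<u_j, u_j>) where u_j is the displayed integer vector. Then <v, e_j> = <v, u_j> / sqrt(<u_j, u_j>), so |<v, e_j>|^2 = <v, u_j>^2 / <u_j, u_j>.
Coefficients: <v, e_1> = -6/sqrt(4), <v, e_2> = 4/sqrt(6), <v, e_3> = 2/sqrt(14).
Square and sum: Σ |<v, e_j>|^2 = 251/21.
Compute ||v||^2 = v·v = 20.
Deficit = 20 − 251/21 = 169/21 ≥ 0, confirming Bessel's inequality. (The deficit equals ||v − Σ <v,e_j> e_j||^2, the squared distance from v to span{e_j}.)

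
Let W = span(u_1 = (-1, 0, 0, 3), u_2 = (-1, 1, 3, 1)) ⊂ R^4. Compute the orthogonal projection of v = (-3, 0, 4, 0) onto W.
proj_W(v) = (-57/52, 69/52, 207/52, 33/52)

Set up U = [u_1 | ... | u_2] ∈ R^(4×2). The projector onto W = col(U) is P = U (U^T U)^(-1) U^T.
Compute U^T U =
  [10, 4]
  [4, 12],
and U^T v = (3, 15).
Solve U^T U · c = U^T v for the coefficients: c = (-3/13, 69/52). The projection is proj_W(v) = U c.
Check: (v - proj_W(v)) · u_1 = 0  (should be 0).
Check: (v - proj_W(v)) · u_2 = 0  (should be 0).
Result: proj_W(v) = (-57/52, 69/52, 207/52, 33/52).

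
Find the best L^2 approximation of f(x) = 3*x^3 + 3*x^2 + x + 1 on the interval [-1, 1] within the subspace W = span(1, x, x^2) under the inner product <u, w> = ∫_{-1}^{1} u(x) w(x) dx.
g(x) = 3*x^2 + 14*x/5 + 1

The best approximation g ∈ W is the orthogonal projection of f onto W. Writing g = a_0 + a_1 x + a_2 x^2, the coefficients solve the normal equations G · a = b where
  G_{ij} = <φ_i, φ_j> and b_i = <f, φ_i>, with φ_0 = 1, φ_1 = x, φ_2 = x^2.
G =
  [2, 0, 2/3]
  [0, 2/3, 0]
  [2/3, 0, 2/5],
b = (4, 28/15, 28/15).
Solving gives a_0 = 1, a_1 = 14/5, a_2 = 3, so
  g(x) = 3*x^2 + 14*x/5 + 1.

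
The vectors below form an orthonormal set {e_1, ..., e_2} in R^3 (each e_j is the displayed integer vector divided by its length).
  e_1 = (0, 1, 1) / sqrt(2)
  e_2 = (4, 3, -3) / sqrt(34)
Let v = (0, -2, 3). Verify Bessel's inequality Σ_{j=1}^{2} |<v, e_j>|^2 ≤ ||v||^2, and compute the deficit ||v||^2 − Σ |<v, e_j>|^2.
Σ |<v, e_j>|^2 = 121/17; ||v||^2 = 13; deficit = 100/17

Write each e_j = u_j / sqrt(<u_j, u_j>) where u_j is the displayed integer vector. Then <v, e_j> = <v, u_j> / sqrt(<u_j, u_j>), so |<v, e_j>|^2 = <v, u_j>^2 / <u_j, u_j>.
Coefficients: <v, e_1> = 1/sqrt(2), <v, e_2> = -15/sqrt(34).
Square and sum: Σ |<v, e_j>|^2 = 121/17.
Compute ||v||^2 = v·v = 13.
Deficit = 13 − 121/17 = 100/17 ≥ 0, confirming Bessel's inequality. (The deficit equals ||v − Σ <v,e_j> e_j||^2, the squared distance from v to span{e_j}.)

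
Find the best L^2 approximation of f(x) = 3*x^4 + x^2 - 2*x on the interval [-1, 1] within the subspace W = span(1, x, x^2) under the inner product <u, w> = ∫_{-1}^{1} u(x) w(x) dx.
g(x) = 25*x^2/7 - 2*x - 9/35

The best approximation g ∈ W is the orthogonal projection of f onto W. Writing g = a_0 + a_1 x + a_2 x^2, the coefficients solve the normal equations G · a = b where
  G_{ij} = <φ_i, φ_j> and b_i = <f, φ_i>, with φ_0 = 1, φ_1 = x, φ_2 = x^2.
G =
  [2, 0, 2/3]
  [0, 2/3, 0]
  [2/3, 0, 2/5],
b = (28/15, -4/3, 44/35).
Solving gives a_0 = -9/35, a_1 = -2, a_2 = 25/7, so
  g(x) = 25*x^2/7 - 2*x - 9/35.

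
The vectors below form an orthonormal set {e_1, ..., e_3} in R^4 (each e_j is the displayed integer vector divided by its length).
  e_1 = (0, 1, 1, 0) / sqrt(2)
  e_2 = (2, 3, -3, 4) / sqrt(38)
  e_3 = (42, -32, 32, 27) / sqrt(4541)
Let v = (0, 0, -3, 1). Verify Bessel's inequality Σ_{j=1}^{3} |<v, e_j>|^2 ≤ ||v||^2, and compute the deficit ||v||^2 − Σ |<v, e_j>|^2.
Σ |<v, e_j>|^2 = 2389/239; ||v||^2 = 10; deficit = 1/239

Write each e_j = u_j / sqrt(<u_j, u_j>) where u_j is the displayed integer vector. Then <v, e_j> = <v, u_j> / sqrt(<u_j, u_j>), so |<v, e_j>|^2 = <v, u_j>^2 / <u_j, u_j>.
Coefficients: <v, e_1> = -3/sqrt(2), <v, e_2> = 13/sqrt(38), <v, e_3> = -69/sqrt(4541).
Square and sum: Σ |<v, e_j>|^2 = 2389/239.
Compute ||v||^2 = v·v = 10.
Deficit = 10 − 2389/239 = 1/239 ≥ 0, confirming Bessel's inequality. (The deficit equals ||v − Σ <v,e_j> e_j||^2, the squared distance from v to span{e_j}.)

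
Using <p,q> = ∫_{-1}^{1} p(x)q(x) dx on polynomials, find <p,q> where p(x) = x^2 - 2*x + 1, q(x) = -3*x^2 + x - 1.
<p,q> = -36/5

Expand the product: p(x)·q(x) = -3*x^4 + 7*x^3 - 6*x^2 + 3*x - 1.
∫_{-1}^{1} of each monomial x^k gives [2/(k+1) if k even, 0 if k odd]. Integrating term-by-term (or equivalently evaluating the antiderivative F(x) = -3*x^5/5 + 7*x^4/4 - 2*x^3 + 3*x^2/2 - x at the endpoints):
  F(1) − F(−1) = -7/20 − (137/20) = -36/5.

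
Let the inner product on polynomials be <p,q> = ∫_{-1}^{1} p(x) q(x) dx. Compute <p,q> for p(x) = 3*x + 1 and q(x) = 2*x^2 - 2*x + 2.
<p,q> = 4/3

Expand the product: p(x)·q(x) = 6*x^3 - 4*x^2 + 4*x + 2.
∫_{-1}^{1} of each monomial x^k gives [2/(k+1) if k even, 0 if k odd]. Integrating term-by-term (or equivalently evaluating the antiderivative F(x) = 3*x^4/2 - 4*x^3/3 + 2*x^2 + 2*x at the endpoints):
  F(1) − F(−1) = 25/6 − (17/6) = 4/3.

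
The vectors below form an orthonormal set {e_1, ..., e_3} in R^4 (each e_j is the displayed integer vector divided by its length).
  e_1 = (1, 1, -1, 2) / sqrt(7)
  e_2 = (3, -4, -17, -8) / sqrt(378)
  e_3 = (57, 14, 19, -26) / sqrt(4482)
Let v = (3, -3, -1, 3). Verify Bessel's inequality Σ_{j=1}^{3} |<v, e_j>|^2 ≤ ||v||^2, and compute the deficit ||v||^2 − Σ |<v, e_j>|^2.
Σ |<v, e_j>|^2 = 643/83; ||v||^2 = 28; deficit = 1681/83

Write each e_j = u_j / sqrt(<u_j, u_j>) where u_j is the displayed integer vector. Then <v, e_j> = <v, u_j> / sqrt(<u_j, u_j>), so |<v, e_j>|^2 = <v, u_j>^2 / <u_j, u_j>.
Coefficients: <v, e_1> = 7/sqrt(7), <v, e_2> = 14/sqrt(378), <v, e_3> = 32/sqrt(4482).
Square and sum: Σ |<v, e_j>|^2 = 643/83.
Compute ||v||^2 = v·v = 28.
Deficit = 28 − 643/83 = 1681/83 ≥ 0, confirming Bessel's inequality. (The deficit equals ||v − Σ <v,e_j> e_j||^2, the squared distance from v to span{e_j}.)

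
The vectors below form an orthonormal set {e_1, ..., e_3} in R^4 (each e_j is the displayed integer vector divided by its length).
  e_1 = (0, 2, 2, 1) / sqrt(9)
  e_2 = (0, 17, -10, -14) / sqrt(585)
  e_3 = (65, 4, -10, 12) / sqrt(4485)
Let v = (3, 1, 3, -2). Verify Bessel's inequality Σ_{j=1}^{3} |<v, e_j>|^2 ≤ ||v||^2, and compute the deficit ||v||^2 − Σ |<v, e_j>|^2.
Σ |<v, e_j>|^2 = 626/69; ||v||^2 = 23; deficit = 961/69

Write each e_j = u_j / sqrt(<u_j, u_j>) where u_j is the displayed integer vector. Then <v, e_j> = <v, u_j> / sqrt(<u_j, u_j>), so |<v, e_j>|^2 = <v, u_j>^2 / <u_j, u_j>.
Coefficients: <v, e_1> = 6/sqrt(9), <v, e_2> = 15/sqrt(585), <v, e_3> = 145/sqrt(4485).
Square and sum: Σ |<v, e_j>|^2 = 626/69.
Compute ||v||^2 = v·v = 23.
Deficit = 23 − 626/69 = 961/69 ≥ 0, confirming Bessel's inequality. (The deficit equals ||v − Σ <v,e_j> e_j||^2, the squared distance from v to span{e_j}.)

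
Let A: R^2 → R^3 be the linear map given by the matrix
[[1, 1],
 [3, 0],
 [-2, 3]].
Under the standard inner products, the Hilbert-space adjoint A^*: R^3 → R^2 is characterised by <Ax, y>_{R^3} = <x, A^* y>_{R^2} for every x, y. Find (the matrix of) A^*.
A^* = A^T =
[[1, 3, -2],
 [1, 0, 3]]

For real matrices with standard dot products, the defining identity <Ax, y> = <x, A^* y> gives (Ax)^T y = x^T (A^*) y, i.e. x^T A^T y = x^T (A^*) y. Since this holds for all x, y, we must have A^* = A^T. Therefore
A^* =
[[1, 3, -2],
 [1, 0, 3]].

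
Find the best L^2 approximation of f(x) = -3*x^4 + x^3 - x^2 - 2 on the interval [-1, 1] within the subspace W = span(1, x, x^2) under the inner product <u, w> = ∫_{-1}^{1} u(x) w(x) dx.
g(x) = -25*x^2/7 + 3*x/5 - 61/35

The best approximation g ∈ W is the orthogonal projection of f onto W. Writing g = a_0 + a_1 x + a_2 x^2, the coefficients solve the normal equations G · a = b where
  G_{ij} = <φ_i, φ_j> and b_i = <f, φ_i>, with φ_0 = 1, φ_1 = x, φ_2 = x^2.
G =
  [2, 0, 2/3]
  [0, 2/3, 0]
  [2/3, 0, 2/5],
b = (-88/15, 2/5, -272/105).
Solving gives a_0 = -61/35, a_1 = 3/5, a_2 = -25/7, so
  g(x) = -25*x^2/7 + 3*x/5 - 61/35.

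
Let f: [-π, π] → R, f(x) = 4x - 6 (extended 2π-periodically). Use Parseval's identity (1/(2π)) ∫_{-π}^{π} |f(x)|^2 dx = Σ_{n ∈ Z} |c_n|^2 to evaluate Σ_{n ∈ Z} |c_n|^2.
Σ |c_n|^2 = 16π^2/3 + 36

Expand and integrate term by term over [-π, π]:
  ∫ (4x)^2 dx = 16·(2π^3/3); ∫ 2·4·(-6)·x dx = 0 (odd integrand); ∫ (-6)^2 dx = 36·2π.
So (1/(2π)) ∫_{-π}^{π} (4x - 6)^2 dx = 16π^2/3 + 36 = 16π^2/3 + 36.
Parseval ⇒ Σ |c_n|^2 = 16π^2/3 + 36.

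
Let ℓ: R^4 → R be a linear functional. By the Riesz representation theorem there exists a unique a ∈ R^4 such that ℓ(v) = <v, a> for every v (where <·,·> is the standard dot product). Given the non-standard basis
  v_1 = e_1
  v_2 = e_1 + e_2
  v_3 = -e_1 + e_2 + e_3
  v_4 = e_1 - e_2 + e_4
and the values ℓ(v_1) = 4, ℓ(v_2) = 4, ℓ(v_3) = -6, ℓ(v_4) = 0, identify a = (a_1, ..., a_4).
a = (4, 0, -2, -4)

Write a = (a_1, ..., a_4) in the standard basis. For each basis vector v_i, ℓ(v_i) = <v_i, a> is a linear equation in the a_j's. Collect the n equations into a matrix system V a = ℓ, where row i of V is v_i (expressed in the standard basis). Since V is invertible (lower-triangular with 1s on the diagonal, up to permutation), solve by back-substitution:
  V =
[[1, 0, 0, 0],
 [1, 1, 0, 0],
 [-1, 1, 1, 0],
 [1, -1, 0, 1]]
  V a = (4, 4, -6, 0)
Solving gives a = (4, 0, -2, -4).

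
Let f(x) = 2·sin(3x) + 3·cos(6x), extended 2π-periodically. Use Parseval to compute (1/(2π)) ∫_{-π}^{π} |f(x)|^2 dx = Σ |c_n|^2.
Σ |c_n|^2 = 13/2

Expand |f|^2 and use orthogonality of {sin(nx), cos(mx)} on [-π, π]:
  ∫_{-π}^{π} sin(nx)^2 dx = π, ∫ cos(mx)^2 dx = π, and cross terms integrate to 0.
So ∫_{-π}^{π} f(x)^2 dx = 2^2 · π + 3^2 · π = (4 + 9)π.
Divide by 2π: (4 + 9)/2 = 13/2.
By Parseval, this equals Σ |c_n|^2.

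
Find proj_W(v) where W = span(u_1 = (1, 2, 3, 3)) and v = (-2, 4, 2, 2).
proj_W(v) = (18/23, 36/23, 54/23, 54/23)

Set up U = [u_1 | ... | u_1] ∈ R^(4×1). The projector onto W = col(U) is P = U (U^T U)^(-1) U^T.
Compute U^T U =
  [23],
and U^T v = (18).
Solve U^T U · c = U^T v for the coefficients: c = (18/23). The projection is proj_W(v) = U c.
Check: (v - proj_W(v)) · u_1 = 0  (should be 0).
Result: proj_W(v) = (18/23, 36/23, 54/23, 54/23).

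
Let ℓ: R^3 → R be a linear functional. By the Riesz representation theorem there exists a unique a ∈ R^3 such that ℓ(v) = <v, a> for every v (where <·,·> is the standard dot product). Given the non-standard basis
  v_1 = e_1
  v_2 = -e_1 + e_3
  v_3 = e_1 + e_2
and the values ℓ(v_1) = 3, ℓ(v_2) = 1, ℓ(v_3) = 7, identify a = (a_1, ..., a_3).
a = (3, 4, 4)

Write a = (a_1, ..., a_3) in the standard basis. For each basis vector v_i, ℓ(v_i) = <v_i, a> is a linear equation in the a_j's. Collect the n equations into a matrix system V a = ℓ, where row i of V is v_i (expressed in the standard basis). Since V is invertible (lower-triangular with 1s on the diagonal, up to permutation), solve by back-substitution:
  V =
[[1, 0, 0],
 [-1, 0, 1],
 [1, 1, 0]]
  V a = (3, 1, 7)
Solving gives a = (3, 4, 4).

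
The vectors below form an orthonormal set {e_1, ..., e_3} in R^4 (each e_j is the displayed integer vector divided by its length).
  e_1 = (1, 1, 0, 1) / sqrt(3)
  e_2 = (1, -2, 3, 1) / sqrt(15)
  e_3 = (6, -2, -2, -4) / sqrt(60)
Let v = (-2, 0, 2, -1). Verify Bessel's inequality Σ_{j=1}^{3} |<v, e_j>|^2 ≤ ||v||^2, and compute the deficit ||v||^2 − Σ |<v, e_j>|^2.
Σ |<v, e_j>|^2 = 6; ||v||^2 = 9; deficit = 3

Write each e_j = u_j / sqrt(<u_j, u_j>) where u_j is the displayed integer vector. Then <v, e_j> = <v, u_j> / sqrt(<u_j, u_j>), so |<v, e_j>|^2 = <v, u_j>^2 / <u_j, u_j>.
Coefficients: <v, e_1> = -3/sqrt(3), <v, e_2> = 3/sqrt(15), <v, e_3> = -12/sqrt(60).
Square and sum: Σ |<v, e_j>|^2 = 6.
Compute ||v||^2 = v·v = 9.
Deficit = 9 − 6 = 3 ≥ 0, confirming Bessel's inequality. (The deficit equals ||v − Σ <v,e_j> e_j||^2, the squared distance from v to span{e_j}.)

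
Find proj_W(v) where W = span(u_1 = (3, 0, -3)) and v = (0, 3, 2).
proj_W(v) = (-1, 0, 1)

Set up U = [u_1 | ... | u_1] ∈ R^(3×1). The projector onto W = col(U) is P = U (U^T U)^(-1) U^T.
Compute U^T U =
  [18],
and U^T v = (-6).
Solve U^T U · c = U^T v for the coefficients: c = (-1/3). The projection is proj_W(v) = U c.
Check: (v - proj_W(v)) · u_1 = 0  (should be 0).
Result: proj_W(v) = (-1, 0, 1).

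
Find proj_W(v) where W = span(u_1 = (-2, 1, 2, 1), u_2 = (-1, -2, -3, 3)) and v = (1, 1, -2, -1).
proj_W(v) = (294/221, -6/13, -222/221, -192/221)

Set up U = [u_1 | ... | u_2] ∈ R^(4×2). The projector onto W = col(U) is P = U (U^T U)^(-1) U^T.
Compute U^T U =
  [10, -3]
  [-3, 23],
and U^T v = (-6, 0).
Solve U^T U · c = U^T v for the coefficients: c = (-138/221, -18/221). The projection is proj_W(v) = U c.
Check: (v - proj_W(v)) · u_1 = 0  (should be 0).
Check: (v - proj_W(v)) · u_2 = 0  (should be 0).
Result: proj_W(v) = (294/221, -6/13, -222/221, -192/221).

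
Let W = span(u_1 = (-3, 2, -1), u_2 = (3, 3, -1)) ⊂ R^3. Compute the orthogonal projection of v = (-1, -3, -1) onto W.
proj_W(v) = (-147/131, -297/131, 109/131)

Set up U = [u_1 | ... | u_2] ∈ R^(3×2). The projector onto W = col(U) is P = U (U^T U)^(-1) U^T.
Compute U^T U =
  [14, -2]
  [-2, 19],
and U^T v = (-2, -11).
Solve U^T U · c = U^T v for the coefficients: c = (-30/131, -79/131). The projection is proj_W(v) = U c.
Check: (v - proj_W(v)) · u_1 = 0  (should be 0).
Check: (v - proj_W(v)) · u_2 = 0  (should be 0).
Result: proj_W(v) = (-147/131, -297/131, 109/131).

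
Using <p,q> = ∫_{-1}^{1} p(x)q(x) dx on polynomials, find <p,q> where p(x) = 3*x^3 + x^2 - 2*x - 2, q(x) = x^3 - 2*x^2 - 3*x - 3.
<p,q> = 1294/105

Expand the product: p(x)·q(x) = 3*x^6 - 5*x^5 - 13*x^4 - 10*x^3 + 7*x^2 + 12*x + 6.
∫_{-1}^{1} of each monomial x^k gives [2/(k+1) if k even, 0 if k odd]. Integrating term-by-term (or equivalently evaluating the antiderivative F(x) = 3*x^7/7 - 5*x^6/6 - 13*x^5/5 - 5*x^4/2 + 7*x^3/3 + 6*x^2 + 6*x at the endpoints):
  F(1) − F(−1) = 309/35 − (-367/105) = 1294/105.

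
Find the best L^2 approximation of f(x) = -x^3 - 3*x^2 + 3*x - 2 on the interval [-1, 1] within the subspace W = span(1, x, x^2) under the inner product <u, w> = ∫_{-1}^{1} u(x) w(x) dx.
g(x) = -3*x^2 + 12*x/5 - 2

The best approximation g ∈ W is the orthogonal projection of f onto W. Writing g = a_0 + a_1 x + a_2 x^2, the coefficients solve the normal equations G · a = b where
  G_{ij} = <φ_i, φ_j> and b_i = <f, φ_i>, with φ_0 = 1, φ_1 = x, φ_2 = x^2.
G =
  [2, 0, 2/3]
  [0, 2/3, 0]
  [2/3, 0, 2/5],
b = (-6, 8/5, -38/15).
Solving gives a_0 = -2, a_1 = 12/5, a_2 = -3, so
  g(x) = -3*x^2 + 12*x/5 - 2.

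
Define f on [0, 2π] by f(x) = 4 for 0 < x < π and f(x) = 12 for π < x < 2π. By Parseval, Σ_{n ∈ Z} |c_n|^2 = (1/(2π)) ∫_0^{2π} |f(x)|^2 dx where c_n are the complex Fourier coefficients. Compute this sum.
Σ |c_n|^2 = 80

Parseval equates the L^2 energy of f (normalised by 1/(2π)) with the ℓ^2 sum of its Fourier coefficients: (1/(2π)) ∫_0^{2π} |f|^2 = Σ |c_n|^2.
Compute the left side: (1/(2π)) [∫_0^π 4^2 dx + ∫_π^{2π} 12^2 dx] = (1/(2π)) · (16π + 144π) = (16 + 144)/2 = 80.
So Σ_{n ∈ Z} |c_n|^2 = 80.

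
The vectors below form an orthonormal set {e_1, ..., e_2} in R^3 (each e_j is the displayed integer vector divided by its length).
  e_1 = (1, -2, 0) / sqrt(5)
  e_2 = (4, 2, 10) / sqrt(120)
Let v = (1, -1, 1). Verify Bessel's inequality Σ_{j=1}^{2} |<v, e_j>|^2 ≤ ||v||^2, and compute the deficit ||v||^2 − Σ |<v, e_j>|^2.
Σ |<v, e_j>|^2 = 3; ||v||^2 = 3; deficit = 0

Write each e_j = u_j / sqrt(<u_j, u_j>) where u_j is the displayed integer vector. Then <v, e_j> = <v, u_j> / sqrt(<u_j, u_j>), so |<v, e_j>|^2 = <v, u_j>^2 / <u_j, u_j>.
Coefficients: <v, e_1> = 3/sqrt(5), <v, e_2> = 12/sqrt(120).
Square and sum: Σ |<v, e_j>|^2 = 3.
Compute ||v||^2 = v·v = 3.
Deficit = 3 − 3 = 0 ≥ 0, confirming Bessel's inequality. (The deficit equals ||v − Σ <v,e_j> e_j||^2, the squared distance from v to span{e_j}.)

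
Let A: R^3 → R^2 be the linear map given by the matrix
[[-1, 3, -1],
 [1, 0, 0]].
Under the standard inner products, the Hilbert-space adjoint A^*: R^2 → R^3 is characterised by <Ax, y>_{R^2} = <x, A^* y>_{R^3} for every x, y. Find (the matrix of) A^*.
A^* = A^T =
[[-1, 1],
 [3, 0],
 [-1, 0]]

For real matrices with standard dot products, the defining identity <Ax, y> = <x, A^* y> gives (Ax)^T y = x^T (A^*) y, i.e. x^T A^T y = x^T (A^*) y. Since this holds for all x, y, we must have A^* = A^T. Therefore
A^* =
[[-1, 1],
 [3, 0],
 [-1, 0]].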